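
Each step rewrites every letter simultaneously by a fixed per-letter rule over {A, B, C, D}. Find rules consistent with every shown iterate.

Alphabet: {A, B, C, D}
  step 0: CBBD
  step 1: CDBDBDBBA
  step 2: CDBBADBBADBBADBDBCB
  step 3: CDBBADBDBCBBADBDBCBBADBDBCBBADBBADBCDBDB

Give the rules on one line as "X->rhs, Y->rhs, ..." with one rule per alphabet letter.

A->CB, B->DB, C->CDB, D->BA

  step 2 ⇒ step 3: CDBBADBBADBBADBDBCB ⇒ CDB·BA·DB·DB·CB·BA·DB·DB·CB·BA·DB·DB·CB·BA·DB·BA·DB·CDB·DB
    A ↦ CB
    B ↦ DB
    C ↦ CDB
    D ↦ BA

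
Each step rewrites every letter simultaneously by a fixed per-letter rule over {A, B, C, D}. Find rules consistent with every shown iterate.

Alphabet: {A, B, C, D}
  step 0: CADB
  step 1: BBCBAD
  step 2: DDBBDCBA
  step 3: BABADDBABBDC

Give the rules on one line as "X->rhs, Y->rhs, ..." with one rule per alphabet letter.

A->C, B->D, C->BB, D->BA

  step 2 ⇒ step 3: DDBBDCBA ⇒ BA·BA·D·D·BA·BB·D·C
    A ↦ C
    B ↦ D
    C ↦ BB
    D ↦ BA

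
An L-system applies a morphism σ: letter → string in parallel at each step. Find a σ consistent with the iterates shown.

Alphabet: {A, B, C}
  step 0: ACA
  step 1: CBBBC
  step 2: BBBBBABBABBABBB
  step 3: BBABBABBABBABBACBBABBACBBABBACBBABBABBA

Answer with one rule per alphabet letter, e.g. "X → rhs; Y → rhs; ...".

  step 2 ⇒ step 3: BBBBBABBABBABBB ⇒ BBA·BBA·BBA·BBA·BBA·C·BBA·BBA·C·BBA·BBA·C·BBA·BBA·BBA
    A ↦ C
    B ↦ BBA
  step 0 ⇒ step 1: ACA ⇒ C·BBB·C
    C ↦ BBB

A->C, B->BBA, C->BBB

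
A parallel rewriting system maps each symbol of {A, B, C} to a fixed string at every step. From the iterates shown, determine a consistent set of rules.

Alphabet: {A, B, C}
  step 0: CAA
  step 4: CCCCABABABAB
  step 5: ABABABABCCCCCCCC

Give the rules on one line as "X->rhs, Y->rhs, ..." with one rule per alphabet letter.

A->C, B->C, C->AB

  step 4 ⇒ step 5: CCCCABABABAB ⇒ AB·AB·AB·AB·C·C·C·C·C·C·C·C
    A ↦ C
    B ↦ C
    C ↦ AB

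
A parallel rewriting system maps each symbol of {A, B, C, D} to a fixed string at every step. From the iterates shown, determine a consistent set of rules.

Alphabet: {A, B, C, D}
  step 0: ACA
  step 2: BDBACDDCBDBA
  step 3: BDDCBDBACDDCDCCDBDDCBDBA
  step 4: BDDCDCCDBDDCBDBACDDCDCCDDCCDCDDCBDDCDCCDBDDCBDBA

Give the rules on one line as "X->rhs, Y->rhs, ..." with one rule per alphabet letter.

A->BA, B->BD, C->CD, D->DC

  step 3 ⇒ step 4: BDDCBDBACDDCDCCDBDDCBDBA ⇒ BD·DC·DC·CD·BD·DC·BD·BA·CD·DC·DC·CD·DC·CD·CD·DC·BD·DC·DC·CD·BD·DC·BD·BA
    A ↦ BA
    B ↦ BD
    C ↦ CD
    D ↦ DC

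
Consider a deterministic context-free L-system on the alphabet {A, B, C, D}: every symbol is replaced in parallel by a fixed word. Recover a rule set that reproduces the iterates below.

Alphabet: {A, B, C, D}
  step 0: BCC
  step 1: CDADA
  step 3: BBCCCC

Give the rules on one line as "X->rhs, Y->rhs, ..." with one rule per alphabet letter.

  step 0 ⇒ step 1: BCC ⇒ C·DA·DA
    B ↦ C
    C ↦ DA
    A ↦ B  (constrained at step 1)
    D ↦ B  (constrained at step 1)

A->B, B->C, C->DA, D->B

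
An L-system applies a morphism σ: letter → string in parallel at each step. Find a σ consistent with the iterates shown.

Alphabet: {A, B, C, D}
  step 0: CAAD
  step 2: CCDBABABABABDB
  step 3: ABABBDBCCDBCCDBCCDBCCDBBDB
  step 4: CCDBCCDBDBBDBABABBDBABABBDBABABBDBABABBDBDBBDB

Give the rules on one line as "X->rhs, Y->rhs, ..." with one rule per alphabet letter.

  step 3 ⇒ step 4: ABABBDBCCDBCCDBCCDBCCDBBDB ⇒ CC·DB·CC·DB·DB·B·DB·AB·AB·B·DB·AB·AB·B·DB·AB·AB·B·DB·AB·AB·B·DB·DB·B·DB
    A ↦ CC
    B ↦ DB
    C ↦ AB
    D ↦ B

A->CC, B->DB, C->AB, D->B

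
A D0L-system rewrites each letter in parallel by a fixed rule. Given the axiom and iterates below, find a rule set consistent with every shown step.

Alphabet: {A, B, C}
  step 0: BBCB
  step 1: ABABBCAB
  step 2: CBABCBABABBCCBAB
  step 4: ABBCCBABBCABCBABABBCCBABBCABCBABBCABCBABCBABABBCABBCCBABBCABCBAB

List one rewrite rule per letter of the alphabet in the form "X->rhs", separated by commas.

  step 1 ⇒ step 2: ABABBCAB ⇒ CB·AB·CB·AB·AB·BC·CB·AB
    A ↦ CB
    B ↦ AB
    C ↦ BC

A->CB, B->AB, C->BC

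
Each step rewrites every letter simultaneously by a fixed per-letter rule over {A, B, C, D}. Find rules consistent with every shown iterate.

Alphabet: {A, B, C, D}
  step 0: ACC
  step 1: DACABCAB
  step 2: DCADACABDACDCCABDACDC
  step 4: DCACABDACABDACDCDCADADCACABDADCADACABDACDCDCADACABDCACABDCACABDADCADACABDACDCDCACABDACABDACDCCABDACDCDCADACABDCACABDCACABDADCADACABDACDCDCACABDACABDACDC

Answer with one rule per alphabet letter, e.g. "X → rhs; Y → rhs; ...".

  step 1 ⇒ step 2: DACABCAB ⇒ DCA·DA·CAB·DA·CDC·CAB·DA·CDC
    A ↦ DA
    B ↦ CDC
    C ↦ CAB
    D ↦ DCA

A->DA, B->CDC, C->CAB, D->DCA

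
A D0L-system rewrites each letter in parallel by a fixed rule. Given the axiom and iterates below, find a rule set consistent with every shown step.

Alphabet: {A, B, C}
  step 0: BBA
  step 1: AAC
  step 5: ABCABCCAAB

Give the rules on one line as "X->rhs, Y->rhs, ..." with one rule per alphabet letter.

A->C, B->A, C->AB

  step 0 ⇒ step 1: BBA ⇒ A·A·C
    A ↦ C
    B ↦ A
    C ↦ AB  (constrained at step 1)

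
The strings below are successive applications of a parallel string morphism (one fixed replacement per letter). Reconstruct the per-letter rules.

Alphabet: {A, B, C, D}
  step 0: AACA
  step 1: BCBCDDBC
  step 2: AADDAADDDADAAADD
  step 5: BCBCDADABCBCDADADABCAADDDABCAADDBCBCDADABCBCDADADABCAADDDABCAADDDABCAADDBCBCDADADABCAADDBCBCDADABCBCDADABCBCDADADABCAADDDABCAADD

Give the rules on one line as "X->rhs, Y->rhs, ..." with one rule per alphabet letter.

A->BC, B->AA, C->DD, D->DA

  step 1 ⇒ step 2: BCBCDDBC ⇒ AA·DD·AA·DD·DA·DA·AA·DD
    B ↦ AA
    C ↦ DD
    D ↦ DA
  step 0 ⇒ step 1: AACA ⇒ BC·BC·DD·BC
    A ↦ BC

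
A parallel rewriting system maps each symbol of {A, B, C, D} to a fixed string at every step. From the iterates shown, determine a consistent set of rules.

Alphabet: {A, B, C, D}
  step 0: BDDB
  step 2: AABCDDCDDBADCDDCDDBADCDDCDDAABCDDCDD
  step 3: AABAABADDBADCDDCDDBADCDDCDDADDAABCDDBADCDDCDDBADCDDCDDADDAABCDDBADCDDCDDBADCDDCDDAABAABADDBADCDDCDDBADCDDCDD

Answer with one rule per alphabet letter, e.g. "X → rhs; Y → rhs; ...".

  step 2 ⇒ step 3: AABCDDCDDBADCDDCDDBADCDDCDDAABCDDCDD ⇒ AAB·AAB·ADD·BAD·CDD·CDD·BAD·CDD·CDD·ADD·AAB·CDD·BAD·CDD·CDD·BAD·CDD·CDD·ADD·AAB·CDD·BAD·CDD·CDD·BAD·CDD·CDD·AAB·AAB·ADD·BAD·CDD·CDD·BAD·CDD·CDD
    A ↦ AAB
    B ↦ ADD
    C ↦ BAD
    D ↦ CDD

A->AAB, B->ADD, C->BAD, D->CDD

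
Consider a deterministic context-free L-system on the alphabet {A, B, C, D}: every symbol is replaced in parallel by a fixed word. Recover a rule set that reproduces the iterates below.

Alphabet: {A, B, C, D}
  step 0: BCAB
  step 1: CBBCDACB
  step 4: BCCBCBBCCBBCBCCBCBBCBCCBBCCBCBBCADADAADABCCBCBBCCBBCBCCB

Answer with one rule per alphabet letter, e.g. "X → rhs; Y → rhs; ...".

A->DA, B->CB, C->BC, D->A

  step 0 ⇒ step 1: BCAB ⇒ CB·BC·DA·CB
    A ↦ DA
    B ↦ CB
    C ↦ BC
    D ↦ A  (constrained at step 1)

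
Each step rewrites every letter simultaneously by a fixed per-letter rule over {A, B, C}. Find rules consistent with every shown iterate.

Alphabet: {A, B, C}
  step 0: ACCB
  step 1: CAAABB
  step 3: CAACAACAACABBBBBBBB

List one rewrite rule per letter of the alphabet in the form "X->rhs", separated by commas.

A->CA, B->BB, C->A

  step 0 ⇒ step 1: ACCB ⇒ CA·A·A·BB
    A ↦ CA
    B ↦ BB
    C ↦ A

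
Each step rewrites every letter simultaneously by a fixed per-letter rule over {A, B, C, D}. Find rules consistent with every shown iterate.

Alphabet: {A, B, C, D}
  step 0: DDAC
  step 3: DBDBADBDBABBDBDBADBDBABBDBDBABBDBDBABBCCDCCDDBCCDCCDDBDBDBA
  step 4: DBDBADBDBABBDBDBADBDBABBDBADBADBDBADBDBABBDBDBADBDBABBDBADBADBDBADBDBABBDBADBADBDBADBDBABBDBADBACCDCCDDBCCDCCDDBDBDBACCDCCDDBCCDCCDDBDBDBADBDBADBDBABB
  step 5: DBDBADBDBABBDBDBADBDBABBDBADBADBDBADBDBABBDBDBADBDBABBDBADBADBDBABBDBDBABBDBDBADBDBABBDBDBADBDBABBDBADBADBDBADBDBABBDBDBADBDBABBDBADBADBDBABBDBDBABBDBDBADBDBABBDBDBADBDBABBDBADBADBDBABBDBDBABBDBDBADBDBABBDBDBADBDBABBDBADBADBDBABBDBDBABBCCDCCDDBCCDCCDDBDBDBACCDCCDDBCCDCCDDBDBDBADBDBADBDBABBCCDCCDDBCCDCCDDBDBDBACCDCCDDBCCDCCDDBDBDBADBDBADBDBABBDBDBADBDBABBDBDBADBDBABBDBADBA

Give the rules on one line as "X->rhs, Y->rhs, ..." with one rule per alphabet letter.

A->BB, B->DBA, C->CCD, D->DB

  step 4 ⇒ step 5: DBDBADBDBABBDBDBADBDBABBDBADBADBDBADBDBABBDBDBADBDBABBDBADBADBDBADBDBABBDBADBADBDBADBDBABBDBADBACCDCCDDBCCDCCDDBDBDBACCDCCDDBCCDCCDDBDBDBADBDBADBDBABB ⇒ DB·DBA·DB·DBA·BB·DB·DBA·DB·DBA·BB·DBA·DBA·DB·DBA·DB·DBA·BB·DB·DBA·DB·DBA·BB·DBA·DBA·DB·DBA·BB·DB·DBA·BB·DB·DBA·DB·DBA·BB·DB·DBA·DB·DBA·BB·DBA·DBA·DB·DBA·DB·DBA·BB·DB·DBA·DB·DBA·BB·DBA·DBA·DB·DBA·BB·DB·DBA·BB·DB·DBA·DB·DBA·BB·DB·DBA·DB·DBA·BB·DBA·DBA·DB·DBA·BB·DB·DBA·BB·DB·DBA·DB·DBA·BB·DB·DBA·DB·DBA·BB·DBA·DBA·DB·DBA·BB·DB·DBA·BB·CCD·CCD·DB·CCD·CCD·DB·DB·DBA·CCD·CCD·DB·CCD·CCD·DB·DB·DBA·DB·DBA·DB·DBA·BB·CCD·CCD·DB·CCD·CCD·DB·DB·DBA·CCD·CCD·DB·CCD·CCD·DB·DB·DBA·DB·DBA·DB·DBA·BB·DB·DBA·DB·DBA·BB·DB·DBA·DB·DBA·BB·DBA·DBA
    A ↦ BB
    B ↦ DBA
    C ↦ CCD
    D ↦ DB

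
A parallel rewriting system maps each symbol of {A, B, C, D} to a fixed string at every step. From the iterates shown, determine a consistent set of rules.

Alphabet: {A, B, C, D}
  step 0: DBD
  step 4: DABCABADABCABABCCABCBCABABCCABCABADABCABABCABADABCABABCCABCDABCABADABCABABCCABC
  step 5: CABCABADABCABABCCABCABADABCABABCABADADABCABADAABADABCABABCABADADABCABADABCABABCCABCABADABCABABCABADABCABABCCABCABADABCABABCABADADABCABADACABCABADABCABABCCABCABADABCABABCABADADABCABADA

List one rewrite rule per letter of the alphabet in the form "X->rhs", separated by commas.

A->BC, B->ABA, C->DA, D->CA

  step 4 ⇒ step 5: DABCABADABCABABCCABCBCABABCCABCABADABCABABCABADABCABABCCABCDABCABADABCABABCCABC ⇒ CA·BC·ABA·DA·BC·ABA·BC·CA·BC·ABA·DA·BC·ABA·BC·ABA·DA·DA·BC·ABA·DA·ABA·DA·BC·ABA·BC·ABA·DA·DA·BC·ABA·DA·BC·ABA·BC·CA·BC·ABA·DA·BC·ABA·BC·ABA·DA·BC·ABA·BC·CA·BC·ABA·DA·BC·ABA·BC·ABA·DA·DA·BC·ABA·DA·CA·BC·ABA·DA·BC·ABA·BC·CA·BC·ABA·DA·BC·ABA·BC·ABA·DA·DA·BC·ABA·DA
    A ↦ BC
    B ↦ ABA
    C ↦ DA
    D ↦ CA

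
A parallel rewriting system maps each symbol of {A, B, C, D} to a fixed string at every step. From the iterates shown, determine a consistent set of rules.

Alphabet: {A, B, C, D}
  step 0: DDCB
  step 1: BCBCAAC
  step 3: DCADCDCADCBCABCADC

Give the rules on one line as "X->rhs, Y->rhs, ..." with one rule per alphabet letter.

  step 0 ⇒ step 1: DDCB ⇒ BC·BC·A·AC
    B ↦ AC
    C ↦ A
    D ↦ BC
    A ↦ DC  (constrained at step 1)

A->DC, B->AC, C->A, D->BC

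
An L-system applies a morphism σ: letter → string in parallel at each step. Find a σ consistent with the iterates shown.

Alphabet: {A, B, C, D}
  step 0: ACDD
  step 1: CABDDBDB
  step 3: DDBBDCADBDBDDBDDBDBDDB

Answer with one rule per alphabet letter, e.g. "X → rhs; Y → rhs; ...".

A->CA, B->D, C->BD, D->DB

  step 0 ⇒ step 1: ACDD ⇒ CA·BD·DB·DB
    A ↦ CA
    C ↦ BD
    D ↦ DB
    B ↦ D  (constrained at step 1)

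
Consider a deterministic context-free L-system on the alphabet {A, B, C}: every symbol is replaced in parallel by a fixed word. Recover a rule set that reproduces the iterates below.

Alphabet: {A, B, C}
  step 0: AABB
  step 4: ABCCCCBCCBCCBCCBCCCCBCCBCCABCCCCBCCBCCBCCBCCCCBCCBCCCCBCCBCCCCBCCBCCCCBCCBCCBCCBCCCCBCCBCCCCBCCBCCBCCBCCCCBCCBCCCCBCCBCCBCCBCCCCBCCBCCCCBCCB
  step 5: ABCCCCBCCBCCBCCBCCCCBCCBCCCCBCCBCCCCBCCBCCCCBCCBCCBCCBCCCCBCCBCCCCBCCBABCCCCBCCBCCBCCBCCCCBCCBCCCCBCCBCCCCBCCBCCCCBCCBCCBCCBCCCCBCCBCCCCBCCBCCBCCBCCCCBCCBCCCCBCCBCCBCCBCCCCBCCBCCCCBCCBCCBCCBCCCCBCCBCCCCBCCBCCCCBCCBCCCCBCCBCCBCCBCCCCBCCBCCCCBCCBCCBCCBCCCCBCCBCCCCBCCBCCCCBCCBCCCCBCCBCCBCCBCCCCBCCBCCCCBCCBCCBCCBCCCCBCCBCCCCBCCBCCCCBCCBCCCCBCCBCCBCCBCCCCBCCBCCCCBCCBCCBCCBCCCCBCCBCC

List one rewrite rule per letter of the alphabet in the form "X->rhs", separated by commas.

A->AB, B->CC, C->CCB

  step 4 ⇒ step 5: ABCCCCBCCBCCBCCBCCCCBCCBCCABCCCCBCCBCCBCCBCCCCBCCBCCCCBCCBCCCCBCCBCCCCBCCBCCBCCBCCCCBCCBCCCCBCCBCCBCCBCCCCBCCBCCCCBCCBCCBCCBCCCCBCCBCCCCBCCB ⇒ AB·CC·CCB·CCB·CCB·CCB·CC·CCB·CCB·CC·CCB·CCB·CC·CCB·CCB·CC·CCB·CCB·CCB·CCB·CC·CCB·CCB·CC·CCB·CCB·AB·CC·CCB·CCB·CCB·CCB·CC·CCB·CCB·CC·CCB·CCB·CC·CCB·CCB·CC·CCB·CCB·CCB·CCB·CC·CCB·CCB·CC·CCB·CCB·CCB·CCB·CC·CCB·CCB·CC·CCB·CCB·CCB·CCB·CC·CCB·CCB·CC·CCB·CCB·CCB·CCB·CC·CCB·CCB·CC·CCB·CCB·CC·CCB·CCB·CC·CCB·CCB·CCB·CCB·CC·CCB·CCB·CC·CCB·CCB·CCB·CCB·CC·CCB·CCB·CC·CCB·CCB·CC·CCB·CCB·CC·CCB·CCB·CCB·CCB·CC·CCB·CCB·CC·CCB·CCB·CCB·CCB·CC·CCB·CCB·CC·CCB·CCB·CC·CCB·CCB·CC·CCB·CCB·CCB·CCB·CC·CCB·CCB·CC·CCB·CCB·CCB·CCB·CC·CCB·CCB·CC
    A ↦ AB
    B ↦ CC
    C ↦ CCB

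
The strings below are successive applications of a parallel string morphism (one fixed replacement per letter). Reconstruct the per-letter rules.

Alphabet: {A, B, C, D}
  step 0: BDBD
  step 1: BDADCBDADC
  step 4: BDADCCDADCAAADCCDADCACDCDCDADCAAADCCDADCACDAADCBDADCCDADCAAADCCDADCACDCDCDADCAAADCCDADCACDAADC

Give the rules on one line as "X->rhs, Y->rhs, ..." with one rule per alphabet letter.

  step 0 ⇒ step 1: BDBD ⇒ BD·ADC·BD·ADC
    B ↦ BD
    D ↦ ADC
    A ↦ CD  (constrained at step 1)
    C ↦ A  (constrained at step 1)

A->CD, B->BD, C->A, D->ADC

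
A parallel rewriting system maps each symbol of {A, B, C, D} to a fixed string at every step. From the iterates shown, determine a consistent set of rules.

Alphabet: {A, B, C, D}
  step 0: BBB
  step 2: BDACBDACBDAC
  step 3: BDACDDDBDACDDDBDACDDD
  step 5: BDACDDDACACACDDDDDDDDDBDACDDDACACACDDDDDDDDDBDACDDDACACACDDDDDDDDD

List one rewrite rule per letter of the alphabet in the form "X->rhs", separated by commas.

A->D, B->BD, C->DD, D->AC

  step 2 ⇒ step 3: BDACBDACBDAC ⇒ BD·AC·D·DD·BD·AC·D·DD·BD·AC·D·DD
    A ↦ D
    B ↦ BD
    C ↦ DD
    D ↦ AC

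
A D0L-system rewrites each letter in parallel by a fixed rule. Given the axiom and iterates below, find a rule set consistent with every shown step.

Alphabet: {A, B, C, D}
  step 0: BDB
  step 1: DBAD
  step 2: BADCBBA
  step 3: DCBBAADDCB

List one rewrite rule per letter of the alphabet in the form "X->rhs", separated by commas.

  step 2 ⇒ step 3: BADCBBA ⇒ D·CB·BA·A·D·D·CB
    A ↦ CB
    B ↦ D
    C ↦ A
    D ↦ BA

A->CB, B->D, C->A, D->BA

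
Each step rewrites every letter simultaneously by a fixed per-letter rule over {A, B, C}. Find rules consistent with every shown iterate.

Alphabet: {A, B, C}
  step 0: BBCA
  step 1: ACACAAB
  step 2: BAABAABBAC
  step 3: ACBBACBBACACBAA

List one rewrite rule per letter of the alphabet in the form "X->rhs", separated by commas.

A->B, B->AC, C->AA

  step 2 ⇒ step 3: BAABAABBAC ⇒ AC·B·B·AC·B·B·AC·AC·B·AA
    A ↦ B
    B ↦ AC
    C ↦ AA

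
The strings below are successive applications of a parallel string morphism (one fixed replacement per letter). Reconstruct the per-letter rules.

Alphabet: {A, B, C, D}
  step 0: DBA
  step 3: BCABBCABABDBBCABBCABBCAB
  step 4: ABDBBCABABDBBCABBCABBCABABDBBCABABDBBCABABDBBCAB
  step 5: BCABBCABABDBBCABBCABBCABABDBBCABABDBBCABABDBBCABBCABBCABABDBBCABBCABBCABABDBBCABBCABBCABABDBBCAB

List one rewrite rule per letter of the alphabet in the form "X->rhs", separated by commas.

A->BC, B->AB, C->DB, D->BC

  step 4 ⇒ step 5: ABDBBCABABDBBCABBCABBCABABDBBCABABDBBCABABDBBCAB ⇒ BC·AB·BC·AB·AB·DB·BC·AB·BC·AB·BC·AB·AB·DB·BC·AB·AB·DB·BC·AB·AB·DB·BC·AB·BC·AB·BC·AB·AB·DB·BC·AB·BC·AB·BC·AB·AB·DB·BC·AB·BC·AB·BC·AB·AB·DB·BC·AB
    A ↦ BC
    B ↦ AB
    C ↦ DB
    D ↦ BC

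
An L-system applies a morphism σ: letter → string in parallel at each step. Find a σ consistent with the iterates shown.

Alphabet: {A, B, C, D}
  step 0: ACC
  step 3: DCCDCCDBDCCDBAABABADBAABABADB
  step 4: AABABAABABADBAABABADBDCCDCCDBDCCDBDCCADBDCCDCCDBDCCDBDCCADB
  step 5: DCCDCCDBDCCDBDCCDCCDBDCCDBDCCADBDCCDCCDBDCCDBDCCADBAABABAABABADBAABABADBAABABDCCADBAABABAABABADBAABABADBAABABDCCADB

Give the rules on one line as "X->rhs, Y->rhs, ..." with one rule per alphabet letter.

A->DCC, B->DB, C->AB, D->A

  step 4 ⇒ step 5: AABABAABABADBAABABADBDCCDCCDBDCCDBDCCADBDCCDCCDBDCCDBDCCADB ⇒ DCC·DCC·DB·DCC·DB·DCC·DCC·DB·DCC·DB·DCC·A·DB·DCC·DCC·DB·DCC·DB·DCC·A·DB·A·AB·AB·A·AB·AB·A·DB·A·AB·AB·A·DB·A·AB·AB·DCC·A·DB·A·AB·AB·A·AB·AB·A·DB·A·AB·AB·A·DB·A·AB·AB·DCC·A·DB
    A ↦ DCC
    B ↦ DB
    C ↦ AB
    D ↦ A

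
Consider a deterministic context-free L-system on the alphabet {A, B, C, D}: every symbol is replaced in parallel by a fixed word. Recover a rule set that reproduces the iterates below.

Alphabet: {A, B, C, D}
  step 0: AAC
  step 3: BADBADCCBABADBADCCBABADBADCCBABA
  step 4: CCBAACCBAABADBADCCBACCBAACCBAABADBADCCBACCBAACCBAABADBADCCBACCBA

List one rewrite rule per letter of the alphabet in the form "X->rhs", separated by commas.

A->BA, B->CC, C->BAD, D->A

  step 3 ⇒ step 4: BADBADCCBABADBADCCBABADBADCCBABA ⇒ CC·BA·A·CC·BA·A·BAD·BAD·CC·BA·CC·BA·A·CC·BA·A·BAD·BAD·CC·BA·CC·BA·A·CC·BA·A·BAD·BAD·CC·BA·CC·BA
    A ↦ BA
    B ↦ CC
    C ↦ BAD
    D ↦ A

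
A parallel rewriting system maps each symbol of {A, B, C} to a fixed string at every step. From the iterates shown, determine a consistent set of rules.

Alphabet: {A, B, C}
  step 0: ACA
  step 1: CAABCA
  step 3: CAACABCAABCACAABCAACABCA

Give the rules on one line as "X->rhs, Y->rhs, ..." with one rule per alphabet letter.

  step 0 ⇒ step 1: ACA ⇒ CA·AB·CA
    A ↦ CA
    C ↦ AB
    B ↦ AC  (constrained at step 1)

A->CA, B->AC, C->AB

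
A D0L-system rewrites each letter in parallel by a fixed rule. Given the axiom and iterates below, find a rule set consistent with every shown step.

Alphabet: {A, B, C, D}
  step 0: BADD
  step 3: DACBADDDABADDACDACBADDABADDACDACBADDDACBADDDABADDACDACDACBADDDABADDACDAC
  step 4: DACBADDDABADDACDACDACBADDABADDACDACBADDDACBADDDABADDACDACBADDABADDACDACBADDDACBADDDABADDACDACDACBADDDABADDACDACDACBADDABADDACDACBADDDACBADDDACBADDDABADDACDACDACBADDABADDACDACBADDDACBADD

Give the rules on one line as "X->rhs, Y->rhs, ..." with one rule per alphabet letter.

A->BAD, B->DA, C->D, D->DAC

  step 3 ⇒ step 4: DACBADDDABADDACDACBADDABADDACDACBADDDACBADDDABADDACDACDACBADDDABADDACDAC ⇒ DAC·BAD·D·DA·BAD·DAC·DAC·DAC·BAD·DA·BAD·DAC·DAC·BAD·D·DAC·BAD·D·DA·BAD·DAC·DAC·BAD·DA·BAD·DAC·DAC·BAD·D·DAC·BAD·D·DA·BAD·DAC·DAC·DAC·BAD·D·DA·BAD·DAC·DAC·DAC·BAD·DA·BAD·DAC·DAC·BAD·D·DAC·BAD·D·DAC·BAD·D·DA·BAD·DAC·DAC·DAC·BAD·DA·BAD·DAC·DAC·BAD·D·DAC·BAD·D
    A ↦ BAD
    B ↦ DA
    C ↦ D
    D ↦ DAC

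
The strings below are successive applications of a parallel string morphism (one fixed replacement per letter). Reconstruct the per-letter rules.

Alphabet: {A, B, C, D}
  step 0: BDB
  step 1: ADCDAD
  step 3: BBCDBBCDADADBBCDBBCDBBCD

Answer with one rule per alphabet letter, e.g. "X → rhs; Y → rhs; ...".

A->CD, B->AD, C->BB, D->CD

  step 0 ⇒ step 1: BDB ⇒ AD·CD·AD
    B ↦ AD
    D ↦ CD
    A ↦ CD  (constrained at step 1)
    C ↦ BB  (constrained at step 1)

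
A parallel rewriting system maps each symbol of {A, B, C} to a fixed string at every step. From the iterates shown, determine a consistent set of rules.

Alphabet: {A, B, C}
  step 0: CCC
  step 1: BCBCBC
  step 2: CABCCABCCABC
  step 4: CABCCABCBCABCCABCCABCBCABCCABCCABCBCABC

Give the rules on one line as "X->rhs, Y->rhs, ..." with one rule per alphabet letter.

  step 1 ⇒ step 2: BCBCBC ⇒ CA·BC·CA·BC·CA·BC
    B ↦ CA
    C ↦ BC
    A ↦ B  (constrained at step 2)

A->B, B->CA, C->BC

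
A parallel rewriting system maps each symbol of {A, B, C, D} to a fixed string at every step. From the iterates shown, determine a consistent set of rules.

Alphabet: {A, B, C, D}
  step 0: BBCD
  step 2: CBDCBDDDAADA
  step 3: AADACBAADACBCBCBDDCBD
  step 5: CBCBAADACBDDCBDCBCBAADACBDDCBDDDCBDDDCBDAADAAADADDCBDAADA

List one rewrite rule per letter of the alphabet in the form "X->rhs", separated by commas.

A->D, B->DA, C->AA, D->CB

  step 2 ⇒ step 3: CBDCBDDDAADA ⇒ AA·DA·CB·AA·DA·CB·CB·CB·D·D·CB·D
    A ↦ D
    B ↦ DA
    C ↦ AA
    D ↦ CB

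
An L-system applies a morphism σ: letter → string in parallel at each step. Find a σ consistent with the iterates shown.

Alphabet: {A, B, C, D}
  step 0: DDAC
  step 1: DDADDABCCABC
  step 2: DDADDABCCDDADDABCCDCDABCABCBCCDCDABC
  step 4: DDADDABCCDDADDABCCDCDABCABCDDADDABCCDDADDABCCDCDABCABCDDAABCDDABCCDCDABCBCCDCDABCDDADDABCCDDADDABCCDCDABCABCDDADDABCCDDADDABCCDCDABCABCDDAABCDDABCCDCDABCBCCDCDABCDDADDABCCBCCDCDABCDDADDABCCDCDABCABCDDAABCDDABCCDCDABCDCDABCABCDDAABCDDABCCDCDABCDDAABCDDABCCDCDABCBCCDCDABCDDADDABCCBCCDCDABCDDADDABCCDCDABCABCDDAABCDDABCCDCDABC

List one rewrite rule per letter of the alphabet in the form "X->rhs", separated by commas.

  step 1 ⇒ step 2: DDADDABCCABC ⇒ DDA·DDA·BCC·DDA·DDA·BCC·DCD·ABC·ABC·BCC·DCD·ABC
    A ↦ BCC
    B ↦ DCD
    C ↦ ABC
    D ↦ DDA

A->BCC, B->DCD, C->ABC, D->DDA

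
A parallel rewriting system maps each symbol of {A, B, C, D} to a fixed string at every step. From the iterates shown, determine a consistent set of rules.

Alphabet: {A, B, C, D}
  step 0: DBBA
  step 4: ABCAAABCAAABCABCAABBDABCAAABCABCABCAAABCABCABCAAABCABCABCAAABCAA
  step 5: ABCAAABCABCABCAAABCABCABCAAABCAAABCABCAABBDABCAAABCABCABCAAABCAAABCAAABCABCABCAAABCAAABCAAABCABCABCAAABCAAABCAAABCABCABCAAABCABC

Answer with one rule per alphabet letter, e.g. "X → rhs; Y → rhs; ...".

  step 4 ⇒ step 5: ABCAAABCAAABCABCAABBDABCAAABCABCABCAAABCABCABCAAABCABCABCAAABCAA ⇒ ABC·A·A·ABC·ABC·ABC·A·A·ABC·ABC·ABC·A·A·ABC·A·A·ABC·ABC·A·A·BBD·ABC·A·A·ABC·ABC·ABC·A·A·ABC·A·A·ABC·A·A·ABC·ABC·ABC·A·A·ABC·A·A·ABC·A·A·ABC·ABC·ABC·A·A·ABC·A·A·ABC·A·A·ABC·ABC·ABC·A·A·ABC·ABC
    A ↦ ABC
    B ↦ A
    C ↦ A
    D ↦ BBD

A->ABC, B->A, C->A, D->BBD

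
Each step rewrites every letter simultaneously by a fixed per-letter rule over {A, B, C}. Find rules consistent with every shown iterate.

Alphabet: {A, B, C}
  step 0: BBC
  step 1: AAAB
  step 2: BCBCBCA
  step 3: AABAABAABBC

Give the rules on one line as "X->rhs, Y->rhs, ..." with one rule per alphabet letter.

A->BC, B->A, C->AB

  step 2 ⇒ step 3: BCBCBCA ⇒ A·AB·A·AB·A·AB·BC
    A ↦ BC
    B ↦ A
    C ↦ AB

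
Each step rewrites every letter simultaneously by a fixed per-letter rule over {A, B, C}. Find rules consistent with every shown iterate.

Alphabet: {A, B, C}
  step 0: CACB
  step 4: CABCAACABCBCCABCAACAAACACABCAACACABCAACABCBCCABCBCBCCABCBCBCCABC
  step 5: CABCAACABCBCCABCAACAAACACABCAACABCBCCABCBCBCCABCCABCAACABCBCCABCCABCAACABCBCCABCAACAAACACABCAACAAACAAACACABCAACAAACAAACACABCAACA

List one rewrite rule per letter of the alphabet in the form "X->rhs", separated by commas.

  step 4 ⇒ step 5: CABCAACABCBCCABCAACAAACACABCAACACABCAACABCBCCABCBCBCCABCBCBCCABC ⇒ CA·BC·AA·CA·BC·BC·CA·BC·AA·CA·AA·CA·CA·BC·AA·CA·BC·BC·CA·BC·BC·BC·CA·BC·CA·BC·AA·CA·BC·BC·CA·BC·CA·BC·AA·CA·BC·BC·CA·BC·AA·CA·AA·CA·CA·BC·AA·CA·AA·CA·AA·CA·CA·BC·AA·CA·AA·CA·AA·CA·CA·BC·AA·CA
    A ↦ BC
    B ↦ AA
    C ↦ CA

A->BC, B->AA, C->CA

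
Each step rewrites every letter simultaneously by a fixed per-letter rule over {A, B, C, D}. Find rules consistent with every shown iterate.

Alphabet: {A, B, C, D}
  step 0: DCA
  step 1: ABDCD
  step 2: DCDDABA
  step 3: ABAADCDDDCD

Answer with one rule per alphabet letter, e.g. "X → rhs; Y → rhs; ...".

  step 2 ⇒ step 3: DCDDABA ⇒ A·B·A·A·DCD·D·DCD
    A ↦ DCD
    B ↦ D
    C ↦ B
    D ↦ A

A->DCD, B->D, C->B, D->A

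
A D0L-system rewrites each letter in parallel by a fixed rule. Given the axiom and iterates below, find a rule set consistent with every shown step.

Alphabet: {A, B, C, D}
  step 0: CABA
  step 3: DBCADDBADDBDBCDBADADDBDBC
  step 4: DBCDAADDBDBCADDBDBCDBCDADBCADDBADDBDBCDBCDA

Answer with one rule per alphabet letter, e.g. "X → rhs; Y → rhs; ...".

A->AD, B->C, C->DA, D->DB

  step 3 ⇒ step 4: DBCADDBADDBDBCDBADADDBDBC ⇒ DB·C·DA·AD·DB·DB·C·AD·DB·DB·C·DB·C·DA·DB·C·AD·DB·AD·DB·DB·C·DB·C·DA
    A ↦ AD
    B ↦ C
    C ↦ DA
    D ↦ DB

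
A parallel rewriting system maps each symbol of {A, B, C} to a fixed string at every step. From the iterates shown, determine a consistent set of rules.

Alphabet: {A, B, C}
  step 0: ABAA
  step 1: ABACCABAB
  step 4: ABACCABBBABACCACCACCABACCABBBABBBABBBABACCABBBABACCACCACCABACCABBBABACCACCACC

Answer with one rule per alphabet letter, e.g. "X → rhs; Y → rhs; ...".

  step 0 ⇒ step 1: ABAA ⇒ AB·ACC·AB·AB
    A ↦ AB
    B ↦ ACC
    C ↦ B  (constrained at step 1)

A->AB, B->ACC, C->B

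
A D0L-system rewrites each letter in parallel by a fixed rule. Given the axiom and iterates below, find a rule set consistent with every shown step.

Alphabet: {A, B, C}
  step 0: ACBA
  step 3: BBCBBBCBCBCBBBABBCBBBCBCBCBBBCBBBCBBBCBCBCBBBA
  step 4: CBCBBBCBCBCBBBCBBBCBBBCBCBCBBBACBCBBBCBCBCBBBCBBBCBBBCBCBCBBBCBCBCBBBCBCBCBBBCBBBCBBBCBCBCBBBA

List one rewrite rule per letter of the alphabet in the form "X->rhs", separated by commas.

A->BBA, B->CB, C->BB

  step 3 ⇒ step 4: BBCBBBCBCBCBBBABBCBBBCBCBCBBBCBBBCBBBCBCBCBBBA ⇒ CB·CB·BB·CB·CB·CB·BB·CB·BB·CB·BB·CB·CB·CB·BBA·CB·CB·BB·CB·CB·CB·BB·CB·BB·CB·BB·CB·CB·CB·BB·CB·CB·CB·BB·CB·CB·CB·BB·CB·BB·CB·BB·CB·CB·CB·BBA
    A ↦ BBA
    B ↦ CB
    C ↦ BB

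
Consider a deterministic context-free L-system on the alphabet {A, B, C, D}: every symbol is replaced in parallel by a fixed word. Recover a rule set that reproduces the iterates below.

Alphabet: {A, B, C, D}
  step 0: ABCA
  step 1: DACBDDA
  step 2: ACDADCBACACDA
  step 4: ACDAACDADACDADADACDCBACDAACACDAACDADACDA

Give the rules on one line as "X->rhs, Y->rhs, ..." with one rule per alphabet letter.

A->DA, B->CB, C->D, D->AC

  step 1 ⇒ step 2: DACBDDA ⇒ AC·DA·D·CB·AC·AC·DA
    A ↦ DA
    B ↦ CB
    C ↦ D
    D ↦ AC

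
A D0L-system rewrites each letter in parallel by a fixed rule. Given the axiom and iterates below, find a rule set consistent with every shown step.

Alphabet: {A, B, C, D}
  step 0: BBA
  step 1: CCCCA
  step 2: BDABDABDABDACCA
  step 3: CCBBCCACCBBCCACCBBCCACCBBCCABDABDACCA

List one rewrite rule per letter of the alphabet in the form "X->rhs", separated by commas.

A->CCA, B->C, C->BDA, D->CBB

  step 2 ⇒ step 3: BDABDABDABDACCA ⇒ C·CBB·CCA·C·CBB·CCA·C·CBB·CCA·C·CBB·CCA·BDA·BDA·CCA
    A ↦ CCA
    B ↦ C
    C ↦ BDA
    D ↦ CBB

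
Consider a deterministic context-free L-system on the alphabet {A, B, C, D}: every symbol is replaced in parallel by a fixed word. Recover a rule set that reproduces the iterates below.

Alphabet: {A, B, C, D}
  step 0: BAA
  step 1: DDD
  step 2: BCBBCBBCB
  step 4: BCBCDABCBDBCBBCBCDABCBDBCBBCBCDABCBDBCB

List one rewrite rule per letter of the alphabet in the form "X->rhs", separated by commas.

  step 1 ⇒ step 2: DDD ⇒ BCB·BCB·BCB
    D ↦ BCB
  step 0 ⇒ step 1: BAA ⇒ D·D·D
    A ↦ D
  step 0 ⇒ step 1: BAA ⇒ D·D·D
    B ↦ D
    C ↦ CDA  (constrained at step 2)

A->D, B->D, C->CDA, D->BCB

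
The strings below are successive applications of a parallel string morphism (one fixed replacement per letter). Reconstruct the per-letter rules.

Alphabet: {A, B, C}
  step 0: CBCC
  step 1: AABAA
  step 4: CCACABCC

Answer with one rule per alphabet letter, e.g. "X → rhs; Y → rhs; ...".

A->C, B->AB, C->A

  step 0 ⇒ step 1: CBCC ⇒ A·AB·A·A
    B ↦ AB
    C ↦ A
    A ↦ C  (constrained at step 1)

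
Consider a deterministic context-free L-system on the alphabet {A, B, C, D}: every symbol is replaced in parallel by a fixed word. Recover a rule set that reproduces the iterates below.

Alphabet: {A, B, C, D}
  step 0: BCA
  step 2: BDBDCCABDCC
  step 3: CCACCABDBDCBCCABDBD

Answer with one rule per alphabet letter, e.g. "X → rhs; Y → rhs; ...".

  step 2 ⇒ step 3: BDBDCCABDCC ⇒ CC·A·CC·A·BD·BD·CB·CC·A·BD·BD
    A ↦ CB
    B ↦ CC
    C ↦ BD
    D ↦ A

A->CB, B->CC, C->BD, D->A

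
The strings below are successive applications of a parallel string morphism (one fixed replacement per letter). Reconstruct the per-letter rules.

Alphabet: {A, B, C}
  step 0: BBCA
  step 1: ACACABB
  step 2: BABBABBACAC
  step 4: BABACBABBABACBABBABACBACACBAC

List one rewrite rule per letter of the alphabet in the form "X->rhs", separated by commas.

  step 1 ⇒ step 2: ACACABB ⇒ B·AB·B·AB·B·AC·AC
    A ↦ B
    B ↦ AC
    C ↦ AB

A->B, B->AC, C->AB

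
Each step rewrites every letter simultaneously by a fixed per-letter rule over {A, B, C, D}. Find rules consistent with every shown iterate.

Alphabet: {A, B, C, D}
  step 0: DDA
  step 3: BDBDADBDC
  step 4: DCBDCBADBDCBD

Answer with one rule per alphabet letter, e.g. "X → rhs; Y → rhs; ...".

A->AD, B->DC, C->D, D->B

  step 3 ⇒ step 4: BDBDADBDC ⇒ DC·B·DC·B·AD·B·DC·B·D
    A ↦ AD
    B ↦ DC
    C ↦ D
    D ↦ B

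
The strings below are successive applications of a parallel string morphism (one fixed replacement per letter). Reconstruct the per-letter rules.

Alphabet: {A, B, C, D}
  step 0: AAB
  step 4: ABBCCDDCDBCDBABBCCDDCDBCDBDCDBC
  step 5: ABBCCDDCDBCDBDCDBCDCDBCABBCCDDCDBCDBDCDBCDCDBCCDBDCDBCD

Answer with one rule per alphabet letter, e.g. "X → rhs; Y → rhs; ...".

A->ABB, B->C, C->D, D->CDB

  step 4 ⇒ step 5: ABBCCDDCDBCDBABBCCDDCDBCDBDCDBC ⇒ ABB·C·C·D·D·CDB·CDB·D·CDB·C·D·CDB·C·ABB·C·C·D·D·CDB·CDB·D·CDB·C·D·CDB·C·CDB·D·CDB·C·D
    A ↦ ABB
    B ↦ C
    C ↦ D
    D ↦ CDB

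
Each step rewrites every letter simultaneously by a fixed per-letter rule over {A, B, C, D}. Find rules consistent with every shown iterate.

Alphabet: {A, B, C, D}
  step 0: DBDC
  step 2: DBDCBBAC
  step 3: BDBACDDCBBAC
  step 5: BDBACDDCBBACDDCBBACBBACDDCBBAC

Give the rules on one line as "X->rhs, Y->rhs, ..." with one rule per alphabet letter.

A->CBB, B->D, C->AC, D->B

  step 2 ⇒ step 3: DBDCBBAC ⇒ B·D·B·AC·D·D·CBB·AC
    A ↦ CBB
    B ↦ D
    C ↦ AC
    D ↦ B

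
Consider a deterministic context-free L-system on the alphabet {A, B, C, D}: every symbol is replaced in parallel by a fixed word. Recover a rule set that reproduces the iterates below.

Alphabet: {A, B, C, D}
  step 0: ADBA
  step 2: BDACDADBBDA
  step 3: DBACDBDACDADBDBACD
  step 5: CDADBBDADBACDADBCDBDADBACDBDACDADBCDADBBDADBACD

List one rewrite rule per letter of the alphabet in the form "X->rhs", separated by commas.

  step 2 ⇒ step 3: BDACDADBBDA ⇒ DB·A·CD·BD·A·CD·A·DB·DB·A·CD
    A ↦ CD
    B ↦ DB
    C ↦ BD
    D ↦ A

A->CD, B->DB, C->BD, D->A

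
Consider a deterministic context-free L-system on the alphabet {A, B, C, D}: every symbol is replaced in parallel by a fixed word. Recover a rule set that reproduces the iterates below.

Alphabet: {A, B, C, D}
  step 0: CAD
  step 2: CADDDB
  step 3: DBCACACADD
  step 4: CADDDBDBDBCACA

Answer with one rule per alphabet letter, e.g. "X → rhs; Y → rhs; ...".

A->B, B->DD, C->D, D->CA

  step 3 ⇒ step 4: DBCACACADD ⇒ CA·DD·D·B·D·B·D·B·CA·CA
    A ↦ B
    B ↦ DD
    C ↦ D
    D ↦ CA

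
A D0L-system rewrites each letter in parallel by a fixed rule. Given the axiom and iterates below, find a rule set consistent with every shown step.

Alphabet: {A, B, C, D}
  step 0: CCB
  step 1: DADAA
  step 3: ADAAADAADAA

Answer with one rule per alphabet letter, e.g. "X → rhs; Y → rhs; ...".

A->CB, B->A, C->DA, D->B

  step 0 ⇒ step 1: CCB ⇒ DA·DA·A
    B ↦ A
    C ↦ DA
    A ↦ CB  (constrained at step 1)
    D ↦ B  (constrained at step 1)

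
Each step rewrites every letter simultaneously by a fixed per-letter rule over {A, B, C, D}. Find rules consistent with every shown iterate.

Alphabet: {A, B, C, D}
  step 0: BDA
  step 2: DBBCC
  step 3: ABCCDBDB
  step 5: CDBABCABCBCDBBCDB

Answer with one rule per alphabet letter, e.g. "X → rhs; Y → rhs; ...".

  step 2 ⇒ step 3: DBBCC ⇒ AB·C·C·DB·DB
    B ↦ C
    C ↦ DB
    D ↦ AB
    A ↦ B  (constrained at step 0)

A->B, B->C, C->DB, D->AB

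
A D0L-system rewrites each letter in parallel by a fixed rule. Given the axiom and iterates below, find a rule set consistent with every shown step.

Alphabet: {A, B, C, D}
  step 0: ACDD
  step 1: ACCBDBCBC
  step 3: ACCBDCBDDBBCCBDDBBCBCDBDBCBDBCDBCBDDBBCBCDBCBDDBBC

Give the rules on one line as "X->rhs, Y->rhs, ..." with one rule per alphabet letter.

  step 0 ⇒ step 1: ACDD ⇒ AC·CBD·BC·BC
    A ↦ AC
    C ↦ CBD
    D ↦ BC
    B ↦ DB  (constrained at step 1)

A->AC, B->DB, C->CBD, D->BC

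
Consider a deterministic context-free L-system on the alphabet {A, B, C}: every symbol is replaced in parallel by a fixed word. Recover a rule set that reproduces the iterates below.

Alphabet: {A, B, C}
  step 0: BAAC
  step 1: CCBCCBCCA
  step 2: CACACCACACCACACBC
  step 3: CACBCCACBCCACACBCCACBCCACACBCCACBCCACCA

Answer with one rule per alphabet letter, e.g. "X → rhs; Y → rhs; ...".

A->CBC, B->C, C->CA

  step 2 ⇒ step 3: CACACCACACCACACBC ⇒ CA·CBC·CA·CBC·CA·CA·CBC·CA·CBC·CA·CA·CBC·CA·CBC·CA·C·CA
    A ↦ CBC
    B ↦ C
    C ↦ CA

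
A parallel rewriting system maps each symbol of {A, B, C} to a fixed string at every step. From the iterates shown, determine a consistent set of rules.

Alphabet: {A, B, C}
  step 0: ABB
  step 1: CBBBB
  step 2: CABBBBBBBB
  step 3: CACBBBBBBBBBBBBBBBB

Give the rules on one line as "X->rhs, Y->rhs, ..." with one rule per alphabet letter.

A->C, B->BB, C->CA

  step 2 ⇒ step 3: CABBBBBBBB ⇒ CA·C·BB·BB·BB·BB·BB·BB·BB·BB
    A ↦ C
    B ↦ BB
    C ↦ CA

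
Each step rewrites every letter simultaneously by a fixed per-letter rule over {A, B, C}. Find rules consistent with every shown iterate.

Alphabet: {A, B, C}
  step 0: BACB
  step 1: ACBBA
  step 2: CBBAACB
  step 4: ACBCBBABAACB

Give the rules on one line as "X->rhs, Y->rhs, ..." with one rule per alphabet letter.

A->CB, B->A, C->B

  step 1 ⇒ step 2: ACBBA ⇒ CB·B·A·A·CB
    A ↦ CB
    B ↦ A
    C ↦ B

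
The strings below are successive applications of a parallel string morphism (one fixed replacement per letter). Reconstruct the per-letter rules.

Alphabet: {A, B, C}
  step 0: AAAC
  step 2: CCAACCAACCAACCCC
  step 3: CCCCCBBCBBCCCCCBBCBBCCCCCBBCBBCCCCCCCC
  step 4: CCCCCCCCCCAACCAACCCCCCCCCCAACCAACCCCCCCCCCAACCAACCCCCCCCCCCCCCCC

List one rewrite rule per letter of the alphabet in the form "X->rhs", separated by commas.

  step 3 ⇒ step 4: CCCCCBBCBBCCCCCBBCBBCCCCCBBCBBCCCCCCCC ⇒ CC·CC·CC·CC·CC·A·A·CC·A·A·CC·CC·CC·CC·CC·A·A·CC·A·A·CC·CC·CC·CC·CC·A·A·CC·A·A·CC·CC·CC·CC·CC·CC·CC·CC
    B ↦ A
    C ↦ CC
  step 2 ⇒ step 3: CCAACCAACCAACCCC ⇒ CC·CC·CBB·CBB·CC·CC·CBB·CBB·CC·CC·CBB·CBB·CC·CC·CC·CC
    A ↦ CBB

A->CBB, B->A, C->CC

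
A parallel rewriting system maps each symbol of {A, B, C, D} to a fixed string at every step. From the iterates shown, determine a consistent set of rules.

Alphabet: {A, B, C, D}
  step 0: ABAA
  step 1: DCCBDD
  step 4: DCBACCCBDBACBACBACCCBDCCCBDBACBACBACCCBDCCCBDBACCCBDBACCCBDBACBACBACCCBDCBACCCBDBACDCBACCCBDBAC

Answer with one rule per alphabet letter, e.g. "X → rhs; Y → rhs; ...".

A->D, B->CCB, C->BAC, D->DC

  step 0 ⇒ step 1: ABAA ⇒ D·CCB·D·D
    A ↦ D
    B ↦ CCB
    C ↦ BAC  (constrained at step 1)
    D ↦ DC  (constrained at step 1)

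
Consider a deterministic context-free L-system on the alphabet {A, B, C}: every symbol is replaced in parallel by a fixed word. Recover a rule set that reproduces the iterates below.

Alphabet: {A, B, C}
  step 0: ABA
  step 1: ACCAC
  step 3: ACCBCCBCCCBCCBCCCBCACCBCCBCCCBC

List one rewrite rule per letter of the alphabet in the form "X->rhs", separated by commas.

  step 0 ⇒ step 1: ABA ⇒ AC·C·AC
    A ↦ AC
    B ↦ C
    C ↦ CBC  (constrained at step 1)

A->AC, B->C, C->CBC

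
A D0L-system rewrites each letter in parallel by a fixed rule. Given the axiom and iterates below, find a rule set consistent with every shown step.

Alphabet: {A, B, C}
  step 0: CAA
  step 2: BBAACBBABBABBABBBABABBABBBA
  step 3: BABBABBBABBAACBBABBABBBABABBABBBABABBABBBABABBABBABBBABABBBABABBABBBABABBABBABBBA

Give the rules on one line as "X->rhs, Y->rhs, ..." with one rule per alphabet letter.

A->BBA, B->BAB, C->ACB

  step 2 ⇒ step 3: BBAACBBABBABBABBBABABBABBBA ⇒ BAB·BAB·BBA·BBA·ACB·BAB·BAB·BBA·BAB·BAB·BBA·BAB·BAB·BBA·BAB·BAB·BAB·BBA·BAB·BBA·BAB·BAB·BBA·BAB·BAB·BAB·BBA
    A ↦ BBA
    B ↦ BAB
    C ↦ ACB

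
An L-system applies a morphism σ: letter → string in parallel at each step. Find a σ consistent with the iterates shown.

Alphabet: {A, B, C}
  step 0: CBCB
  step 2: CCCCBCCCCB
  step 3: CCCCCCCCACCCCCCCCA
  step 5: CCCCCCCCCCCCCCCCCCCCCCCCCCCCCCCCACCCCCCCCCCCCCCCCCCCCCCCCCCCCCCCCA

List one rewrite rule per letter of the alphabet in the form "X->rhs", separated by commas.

  step 2 ⇒ step 3: CCCCBCCCCB ⇒ CC·CC·CC·CC·A·CC·CC·CC·CC·A
    B ↦ A
    C ↦ CC
    A ↦ B  (constrained at step 3)

A->B, B->A, C->CC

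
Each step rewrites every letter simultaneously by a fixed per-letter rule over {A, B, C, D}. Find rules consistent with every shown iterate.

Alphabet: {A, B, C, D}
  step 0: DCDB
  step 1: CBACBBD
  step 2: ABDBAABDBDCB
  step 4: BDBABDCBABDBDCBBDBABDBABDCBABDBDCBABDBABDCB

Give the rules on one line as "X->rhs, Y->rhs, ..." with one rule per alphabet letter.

A->BA, B->BD, C->A, D->CB

  step 1 ⇒ step 2: CBACBBD ⇒ A·BD·BA·A·BD·BD·CB
    A ↦ BA
    B ↦ BD
    C ↦ A
    D ↦ CB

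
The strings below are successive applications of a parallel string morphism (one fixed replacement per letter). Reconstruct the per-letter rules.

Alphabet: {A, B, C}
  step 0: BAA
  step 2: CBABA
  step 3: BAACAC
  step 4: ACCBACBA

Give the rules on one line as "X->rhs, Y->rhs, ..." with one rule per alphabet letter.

  step 3 ⇒ step 4: BAACAC ⇒ A·C·C·BA·C·BA
    A ↦ C
    B ↦ A
    C ↦ BA

A->C, B->A, C->BA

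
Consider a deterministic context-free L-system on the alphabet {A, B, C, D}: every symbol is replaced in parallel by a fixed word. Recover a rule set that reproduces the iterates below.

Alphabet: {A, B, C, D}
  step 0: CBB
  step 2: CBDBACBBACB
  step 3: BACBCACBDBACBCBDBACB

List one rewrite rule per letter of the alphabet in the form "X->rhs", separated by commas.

A->D, B->CB, C->BA, D->CA

  step 2 ⇒ step 3: CBDBACBBACB ⇒ BA·CB·CA·CB·D·BA·CB·CB·D·BA·CB
    A ↦ D
    B ↦ CB
    C ↦ BA
    D ↦ CA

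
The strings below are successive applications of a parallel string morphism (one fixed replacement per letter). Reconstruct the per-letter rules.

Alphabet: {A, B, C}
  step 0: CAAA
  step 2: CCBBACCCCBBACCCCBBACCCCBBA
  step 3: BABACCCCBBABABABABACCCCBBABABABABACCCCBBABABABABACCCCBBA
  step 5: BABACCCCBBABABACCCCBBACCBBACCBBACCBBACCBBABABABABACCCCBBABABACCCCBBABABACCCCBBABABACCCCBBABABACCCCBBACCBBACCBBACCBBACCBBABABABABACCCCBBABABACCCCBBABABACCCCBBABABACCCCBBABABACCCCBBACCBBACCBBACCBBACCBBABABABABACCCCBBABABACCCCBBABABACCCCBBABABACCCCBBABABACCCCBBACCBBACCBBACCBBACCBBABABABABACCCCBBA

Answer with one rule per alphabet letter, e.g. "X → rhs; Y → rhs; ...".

A->BBA, B->CC, C->BA

  step 2 ⇒ step 3: CCBBACCCCBBACCCCBBACCCCBBA ⇒ BA·BA·CC·CC·BBA·BA·BA·BA·BA·CC·CC·BBA·BA·BA·BA·BA·CC·CC·BBA·BA·BA·BA·BA·CC·CC·BBA
    A ↦ BBA
    B ↦ CC
    C ↦ BA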